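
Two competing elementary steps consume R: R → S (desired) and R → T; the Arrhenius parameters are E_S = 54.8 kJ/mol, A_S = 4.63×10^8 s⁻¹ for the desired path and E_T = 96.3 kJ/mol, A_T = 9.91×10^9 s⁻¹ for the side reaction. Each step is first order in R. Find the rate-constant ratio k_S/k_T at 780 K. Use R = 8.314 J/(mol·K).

k_S/k_T = (A_S/A_T)·exp[−(E_S−E_T)/(RT)] = (A_S/A_T)·exp[(E_T−E_S)/(RT)].
(E_T−E_S)/(RT) = (96.3−54.8)×10³/(8.314×780) = 41500/6485 = 6.399.
k_S/k_T = (4.63×10^8/9.91×10^9)·exp(6.399) = 0.04672 × 601.5 = 28.1.

28.1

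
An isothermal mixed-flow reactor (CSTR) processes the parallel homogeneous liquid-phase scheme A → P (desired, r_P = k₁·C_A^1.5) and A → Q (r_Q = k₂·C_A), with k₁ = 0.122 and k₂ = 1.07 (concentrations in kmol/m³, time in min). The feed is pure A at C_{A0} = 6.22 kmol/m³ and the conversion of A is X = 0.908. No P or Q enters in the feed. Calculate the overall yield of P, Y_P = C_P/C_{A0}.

Exit C_A = C_{A0}(1−X) = 6.22×0.0920 = 0.5722 kmol/m³.
A CSTR operates uniformly at the exit composition, giving r_P = 0.05281 and r_Q = 0.6123 (each k·C_A^n at C_A = 0.5722).
Fraction of consumed A going to P: r_P/(r_P+r_Q) = 0.07940.
C_P = 0.07940·C_{A0}·X = 0.07940×6.22×0.908 = 0.448 kmol/m³; Y_P = C_P/C_{A0} = 0.0721.

0.0721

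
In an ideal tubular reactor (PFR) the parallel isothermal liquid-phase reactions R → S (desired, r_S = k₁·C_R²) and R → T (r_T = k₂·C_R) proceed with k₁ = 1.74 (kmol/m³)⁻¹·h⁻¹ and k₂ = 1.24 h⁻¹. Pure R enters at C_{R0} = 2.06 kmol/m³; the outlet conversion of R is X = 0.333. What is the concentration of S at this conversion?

C_R = C_{R0}(1−X) = 1.374 kmol/m³.
Along a PFR/batch, dC_T/dC_R = −r_T/(r_S+r_T) = −k₂/(k₂+k₁·C_R).
Integrating from C_{R0} to C_R: C_T = (1.24/1.74)·ln[(1.24+1.74·2.06)/(1.24+1.74·1.37)] = 0.7126·ln(4.824/3.631) = 0.2026 kmol/m³.
Then C_S = (C_{R0}−C_R) − C_T = 0.6860 − 0.2026 = 0.4834 kmol/m³.

0.483 kmol/m³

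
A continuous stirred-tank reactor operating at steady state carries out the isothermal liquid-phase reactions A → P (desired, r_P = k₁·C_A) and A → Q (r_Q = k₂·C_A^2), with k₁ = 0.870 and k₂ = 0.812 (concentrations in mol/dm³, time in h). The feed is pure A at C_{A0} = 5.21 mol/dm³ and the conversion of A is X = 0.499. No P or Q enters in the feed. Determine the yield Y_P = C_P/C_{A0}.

Exit C_A = C_{A0}(1−X) = 5.21×0.501 = 2.610 mol/dm³.
In a CSTR the entire volume is at exit conditions, so r_P = 0.870×2.610 = 2.271 and r_Q = 0.812×2.610^2 = 5.532.
Fraction of consumed A going to P: r_P/(r_P+r_Q) = 0.2910.
C_P = 0.2910·C_{A0}·X = 0.2910×5.21×0.499 = 0.757 mol/dm³; Y_P = C_P/C_{A0} = 0.145.

0.145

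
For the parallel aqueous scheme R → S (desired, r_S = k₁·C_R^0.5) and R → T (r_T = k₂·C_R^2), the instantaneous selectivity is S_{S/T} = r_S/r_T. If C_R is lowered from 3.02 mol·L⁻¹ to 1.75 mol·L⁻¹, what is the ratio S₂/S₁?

S_{S/T} = (k₁/k₂)·C_R^-1.5, so S₂/S₁ = (C_{R,2}/C_{R,1})^-1.5.
= (1.75/3.02)^(-1.5) = (0.5795)^(-1.5) = 2.27.

2.27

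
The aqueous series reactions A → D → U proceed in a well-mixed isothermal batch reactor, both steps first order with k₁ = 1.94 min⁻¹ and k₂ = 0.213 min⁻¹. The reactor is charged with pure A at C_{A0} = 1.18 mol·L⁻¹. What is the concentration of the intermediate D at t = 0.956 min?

0.874 mol·L⁻¹

Solving the coupled first-order balances gives C_D(t) = [k₁/(k₂−k₁)]·C_{A0}·(e^(−k₁t) − e^(−k₂t)).
e^(−k₁t) = e^(−1.94×0.956) = e^(−1.855) = 0.1565; e^(−k₂t) = e^(−0.2036) = 0.8158.
C_D = 1.94×1.18/(0.213−1.94) × (0.1565−0.8158) = (-1.326)×(-0.6593) = 0.8739 mol·L⁻¹.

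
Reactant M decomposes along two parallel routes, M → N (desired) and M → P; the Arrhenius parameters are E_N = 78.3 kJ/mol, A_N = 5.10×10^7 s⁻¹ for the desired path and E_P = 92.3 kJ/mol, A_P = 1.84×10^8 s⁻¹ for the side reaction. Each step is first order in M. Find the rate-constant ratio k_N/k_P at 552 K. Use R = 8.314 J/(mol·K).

5.86

Since both paths have the same order in M, the concentration cancels and S_{N/P} = k_N/k_P = (A_N/A_P)·exp[(E_P−E_N)/(RT)].
(E_P−E_N)/(RT) = (92.3−78.3)×10³/(8.314×552) = 14000/4589 = 3.051.
k_N/k_P = (5.10×10^7/1.84×10^8)·exp(3.051) = 0.2772 × 21.13 = 5.86.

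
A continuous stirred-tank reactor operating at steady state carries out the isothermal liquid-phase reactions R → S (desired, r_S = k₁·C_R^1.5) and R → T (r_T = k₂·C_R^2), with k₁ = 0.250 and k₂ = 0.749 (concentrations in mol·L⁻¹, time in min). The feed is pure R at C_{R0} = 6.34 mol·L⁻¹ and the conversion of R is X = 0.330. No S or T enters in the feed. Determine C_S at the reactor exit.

0.292 mol·L⁻¹

Exit C_R = C_{R0}(1−X) = 6.34×0.670 = 4.248 mol·L⁻¹.
Rates in a CSTR are evaluated at the outlet concentration: r_S = 0.250×4.248^1.5 = 2.189, r_T = 0.749×4.248^2 = 13.51.
Fraction of consumed R going to S: r_S/(r_S+r_T) = 0.1394.
C_S = 0.1394·C_{R0}·X = 0.1394×6.34×0.330 = 0.292 mol·L⁻¹.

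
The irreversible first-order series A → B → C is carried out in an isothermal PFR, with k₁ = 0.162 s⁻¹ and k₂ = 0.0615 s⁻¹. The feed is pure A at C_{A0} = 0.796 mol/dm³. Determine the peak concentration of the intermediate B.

0.440 mol/dm³

Evaluating C_B at τ_opt = ln(k₂/k₁)/(k₂−k₁) gives C_{B,max}/C_{A0} = (k₁/k₂)^[k₂/(k₂−k₁)].
= (0.162/0.0615)^(0.0615/(0.0615−0.162)) = (2.634)^(-0.6119) = 0.5528.
C_{B,max} = 0.5528×0.796 = 0.440 mol/dm³.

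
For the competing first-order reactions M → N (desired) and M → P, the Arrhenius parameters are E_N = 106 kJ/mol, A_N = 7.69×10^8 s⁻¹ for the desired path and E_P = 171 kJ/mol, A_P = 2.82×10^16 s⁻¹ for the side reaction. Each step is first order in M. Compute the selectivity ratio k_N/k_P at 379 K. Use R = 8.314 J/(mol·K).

With equal orders, S_{N/P} = k_N/k_P = (A_N/A_P)·exp[(E_P−E_N)/(RT)].
(E_P−E_N)/(RT) = (171−106)×10³/(8.314×379) = 65000/3151 = 20.63.
k_N/k_P = (7.69×10^8/2.82×10^16)·exp(20.63) = 2.727×10^-8 × 9.094×10^8 = 24.8.

24.8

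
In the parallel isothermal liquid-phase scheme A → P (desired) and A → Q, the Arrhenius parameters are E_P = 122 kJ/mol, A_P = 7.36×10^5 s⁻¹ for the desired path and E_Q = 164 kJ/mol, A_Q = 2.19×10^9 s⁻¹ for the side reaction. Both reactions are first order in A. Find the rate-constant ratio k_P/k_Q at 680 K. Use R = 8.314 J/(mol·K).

0.566

With equal orders, S_{P/Q} = k_P/k_Q = (A_P/A_Q)·exp[(E_Q−E_P)/(RT)].
(E_Q−E_P)/(RT) = (164−122)×10³/(8.314×680) = 42000/5654 = 7.429.
k_P/k_Q = (7.36×10^5/2.19×10^9)·exp(7.429) = 3.361×10^-4 × 1684 = 0.566.
Since E_P < E_Q, lowering the temperature improves selectivity toward P.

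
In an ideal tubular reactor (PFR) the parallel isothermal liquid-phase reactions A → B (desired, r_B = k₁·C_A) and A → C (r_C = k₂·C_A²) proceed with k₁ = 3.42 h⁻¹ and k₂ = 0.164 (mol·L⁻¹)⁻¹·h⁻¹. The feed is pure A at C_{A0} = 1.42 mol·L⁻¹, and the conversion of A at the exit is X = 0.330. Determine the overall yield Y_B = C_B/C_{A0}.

0.312

C_A = C_{A0}(1−X) = 0.9514 mol·L⁻¹.
Along a PFR/batch, dC_B/dC_A = −r_B/(r_B+r_C) = −k₁/(k₁+k₂·C_A).
Integrating from C_{A0} to C_A: C_B = (3.42/0.164)·ln[(3.42+0.164·1.42)/(3.42+0.164·0.951)] = 20.85·ln(3.653/3.576) = 0.4434 mol·L⁻¹.
Y_B = C_B/C_{A0} = 0.4434/1.42 = 0.312.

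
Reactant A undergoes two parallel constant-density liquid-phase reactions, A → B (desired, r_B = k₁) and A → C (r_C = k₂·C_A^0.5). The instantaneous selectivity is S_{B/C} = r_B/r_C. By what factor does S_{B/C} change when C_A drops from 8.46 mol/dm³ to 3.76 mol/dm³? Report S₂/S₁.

1.50

S_{B/C} = (k₁/k₂)·C_A^-0.5, so S₂/S₁ = (C_{A,2}/C_{A,1})^-0.5.
= (3.76/8.46)^(-0.5) = (0.4444)^(-0.5) = 1.50.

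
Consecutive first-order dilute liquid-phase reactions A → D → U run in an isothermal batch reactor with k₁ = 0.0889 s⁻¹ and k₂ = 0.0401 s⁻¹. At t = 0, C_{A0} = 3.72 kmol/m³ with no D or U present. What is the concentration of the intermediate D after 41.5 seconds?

The intermediate concentration in a first-order A→B→C sequence is C_D = k₁C_{A0}(e^(−k₁t) − e^(−k₂t))/(k₂−k₁).
e^(−k₁t) = e^(−0.0889×41.5) = e^(−3.689) = 0.02499; e^(−k₂t) = e^(−1.664) = 0.1894.
C_D = 0.0889×3.72/(0.0401−0.0889) × (0.02499−0.1894) = (-6.777)×(-0.1644) = 1.114 kmol/m³.

1.11 kmol/m³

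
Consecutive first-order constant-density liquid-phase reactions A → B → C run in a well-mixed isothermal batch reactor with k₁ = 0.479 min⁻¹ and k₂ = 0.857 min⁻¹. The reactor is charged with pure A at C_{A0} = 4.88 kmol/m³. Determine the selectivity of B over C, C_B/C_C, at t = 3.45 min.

The intermediate concentration in a first-order A→B→C sequence is C_B = k₁C_{A0}(e^(−k₁t) − e^(−k₂t))/(k₂−k₁).
e^(−k₁t) = e^(−0.479×3.45) = e^(−1.653) = 0.1916; e^(−k₂t) = e^(−2.957) = 0.05199.
C_B = 0.479×4.88/(0.857−0.479) × (0.1916−0.05199) = 6.184×0.1396 = 0.8631 kmol/m³.
C_A = C_{A0}e^(−k₁t) = 0.9348 kmol/m³, so C_C = C_{A0}−C_A−C_B = 3.082 kmol/m³; C_B/C_C = 0.280.

0.280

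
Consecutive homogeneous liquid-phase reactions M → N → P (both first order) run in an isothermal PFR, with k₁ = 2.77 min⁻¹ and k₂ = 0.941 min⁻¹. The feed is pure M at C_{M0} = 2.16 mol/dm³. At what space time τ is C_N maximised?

The intermediate peaks when r₁ = r₂, i.e. k₁e^(−k₁τ) = k₂e^(−k₂τ), giving τ_opt = ln(k₂/k₁)/(k₂−k₁).
= ln(0.941/2.77)/(0.941−2.77) = ln(0.3397)/-1.829 = -1.080/-1.829 = 0.590 min.

0.590 min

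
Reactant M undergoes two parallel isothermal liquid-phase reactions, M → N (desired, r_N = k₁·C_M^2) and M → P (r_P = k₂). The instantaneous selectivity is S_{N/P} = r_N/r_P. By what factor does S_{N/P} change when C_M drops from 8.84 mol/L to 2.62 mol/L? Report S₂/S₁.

S_{N/P} = (k₁/k₂)·C_M^2, so S₂/S₁ = (C_{M,2}/C_{M,1})^2.
= (2.62/8.84)^2 = (0.2964)^2 = 0.0878.
Selectivity toward N falls as C_M falls — high-concentration operation is favoured.

0.0878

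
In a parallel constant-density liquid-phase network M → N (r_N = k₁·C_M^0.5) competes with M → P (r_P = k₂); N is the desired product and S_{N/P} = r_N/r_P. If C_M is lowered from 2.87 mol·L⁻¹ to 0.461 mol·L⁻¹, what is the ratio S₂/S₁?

0.401

S_{N/P} = (k₁/k₂)·C_M^0.5, so S₂/S₁ = (C_{M,2}/C_{M,1})^0.5.
= (0.461/2.87)^0.5 = (0.1606)^0.5 = 0.401.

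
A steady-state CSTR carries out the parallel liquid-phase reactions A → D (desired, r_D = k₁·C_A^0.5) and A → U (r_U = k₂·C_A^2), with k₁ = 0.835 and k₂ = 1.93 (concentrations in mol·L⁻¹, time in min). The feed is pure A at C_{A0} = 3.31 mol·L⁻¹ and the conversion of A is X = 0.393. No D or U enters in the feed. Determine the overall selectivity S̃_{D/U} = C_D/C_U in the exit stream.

0.152

Exit C_A = C_{A0}(1−X) = 3.31×0.607 = 2.009 mol·L⁻¹.
A CSTR operates uniformly at the exit composition, giving r_D = 1.184 and r_U = 7.791 (each k·C_A^n at C_A = 2.009).
Overall selectivity = C_D/C_U = r_Dτ/(r_Uτ) = r_D/r_U = 0.152.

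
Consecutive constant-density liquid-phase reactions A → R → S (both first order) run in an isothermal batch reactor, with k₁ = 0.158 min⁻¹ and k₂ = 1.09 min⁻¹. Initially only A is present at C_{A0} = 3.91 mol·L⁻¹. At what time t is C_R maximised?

2.07 min

Setting dC_R/dt = 0 gives t_opt = ln(k₂/k₁)/(k₂−k₁).
= ln(1.09/0.158)/(1.09−0.158) = ln(6.899)/0.9320 = 1.931/0.9320 = 2.07 min.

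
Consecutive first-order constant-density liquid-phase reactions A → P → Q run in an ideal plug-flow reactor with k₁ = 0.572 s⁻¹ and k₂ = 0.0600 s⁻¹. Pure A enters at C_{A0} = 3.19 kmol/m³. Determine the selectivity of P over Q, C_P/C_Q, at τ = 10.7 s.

1.42

For first-order series with pure A initially, C_P(τ) = k₁C_{A0}/(k₂−k₁)·(e^(−k₁τ) − e^(−k₂τ)).
e^(−k₁τ) = e^(−0.572×10.7) = e^(−6.120) = 0.002198; e^(−k₂τ) = e^(−0.6420) = 0.5262.
C_P = 0.572×3.19/(0.0600−0.572) × (0.002198−0.5262) = (-3.564)×(-0.5240) = 1.868 kmol/m³.
C_A = C_{A0}e^(−k₁τ) = 0.007010 kmol/m³, so C_Q = C_{A0}−C_A−C_P = 1.315 kmol/m³; C_P/C_Q = 1.42.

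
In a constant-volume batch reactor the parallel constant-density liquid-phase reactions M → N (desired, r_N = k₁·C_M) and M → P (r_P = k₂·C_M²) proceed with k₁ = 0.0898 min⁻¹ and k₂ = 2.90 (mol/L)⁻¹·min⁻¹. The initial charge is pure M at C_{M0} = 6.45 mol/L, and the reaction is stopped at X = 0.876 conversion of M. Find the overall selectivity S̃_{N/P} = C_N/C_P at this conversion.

0.0114

C_M = C_{M0}(1−X) = 0.7998 mol/L.
Along a PFR/batch, dC_N/dC_M = −r_N/(r_N+r_P) = −k₁/(k₁+k₂·C_M).
Integrating from C_{M0} to C_M: C_N = (0.0898/2.90)·ln[(0.0898+2.90·6.45)/(0.0898+2.90·0.800)] = 0.03097·ln(18.79/2.409) = 0.06361 mol/L.
C_P = (C_{M0}−C_M)−C_N = 5.587 mol/L; S̃_{N/P} = 0.06361/5.587 = 0.0114.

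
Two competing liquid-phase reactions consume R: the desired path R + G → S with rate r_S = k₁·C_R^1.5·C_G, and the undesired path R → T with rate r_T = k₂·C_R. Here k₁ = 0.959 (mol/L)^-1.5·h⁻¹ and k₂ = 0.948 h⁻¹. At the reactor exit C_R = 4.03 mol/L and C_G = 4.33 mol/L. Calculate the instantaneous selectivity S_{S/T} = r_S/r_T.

S_{S/T} = r_S/r_T = (k₁·C_R^1.5·C_G)/(k₂·C_R) = (k₁/k₂)·C_R^0.5·C_G.
= (0.959×4.030^1.5×4.330) / (0.948×4.030) = 33.59/3.820 = 8.79.
Since the desired path is higher order in R, keeping C_R high (PFR or concentrated feed) favours S.

8.79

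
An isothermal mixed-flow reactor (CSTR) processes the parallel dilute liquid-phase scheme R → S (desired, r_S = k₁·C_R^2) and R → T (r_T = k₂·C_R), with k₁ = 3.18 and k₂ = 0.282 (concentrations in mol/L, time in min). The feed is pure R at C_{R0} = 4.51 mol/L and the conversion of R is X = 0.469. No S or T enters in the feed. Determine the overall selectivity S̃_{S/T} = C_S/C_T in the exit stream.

27.0

Exit C_R = C_{R0}(1−X) = 4.51×0.531 = 2.395 mol/L.
Rates in a CSTR are evaluated at the outlet concentration: r_S = 3.18×2.395^2 = 18.24, r_T = 0.282×2.395 = 0.6753.
Overall selectivity = C_S/C_T = r_Sτ/(r_Tτ) = r_S/r_T = 27.0.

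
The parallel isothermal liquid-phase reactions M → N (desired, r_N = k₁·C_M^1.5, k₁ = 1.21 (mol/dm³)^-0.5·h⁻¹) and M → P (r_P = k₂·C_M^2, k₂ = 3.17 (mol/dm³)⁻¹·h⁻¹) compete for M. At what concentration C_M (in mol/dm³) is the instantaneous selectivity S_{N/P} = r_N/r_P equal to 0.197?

S_{N/P} = (k₁/k₂)·C_M^-0.5 ⇒ C_M = (S·k₂/k₁)^(-2).
= (0.197×3.17/1.21)^(-2) = (0.5161)^(-2) = 3.75 mol/dm³.

3.75 mol/dm³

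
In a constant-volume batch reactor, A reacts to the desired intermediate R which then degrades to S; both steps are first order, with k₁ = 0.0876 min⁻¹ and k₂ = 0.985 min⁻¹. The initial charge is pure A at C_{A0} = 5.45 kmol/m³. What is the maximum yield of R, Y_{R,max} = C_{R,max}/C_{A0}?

0.0702

Evaluating C_R at t_opt = ln(k₂/k₁)/(k₂−k₁) gives C_{R,max}/C_{A0} = (k₁/k₂)^[k₂/(k₂−k₁)].
= (0.0876/0.985)^(0.985/(0.985−0.0876)) = (0.08893)^(1.098) = 0.07022.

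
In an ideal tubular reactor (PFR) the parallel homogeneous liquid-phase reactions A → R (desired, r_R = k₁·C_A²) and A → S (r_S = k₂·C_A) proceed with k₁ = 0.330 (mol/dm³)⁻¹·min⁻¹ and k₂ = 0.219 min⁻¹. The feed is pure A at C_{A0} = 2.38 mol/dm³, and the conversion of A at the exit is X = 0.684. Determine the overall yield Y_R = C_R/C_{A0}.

0.471

C_A = C_{A0}(1−X) = 0.7521 mol/dm³.
Along a PFR/batch, dC_S/dC_A = −r_S/(r_R+r_S) = −k₂/(k₂+k₁·C_A).
Integrating from C_{A0} to C_A: C_S = (0.219/0.330)·ln[(0.219+0.330·2.38)/(0.219+0.330·0.752)] = 0.6636·ln(1.004/0.4672) = 0.5080 mol/dm³.
Then C_R = (C_{A0}−C_A) − C_S = 1.628 − 0.5080 = 1.120 mol/dm³.
Y_R = C_R/C_{A0} = 1.120/2.38 = 0.471.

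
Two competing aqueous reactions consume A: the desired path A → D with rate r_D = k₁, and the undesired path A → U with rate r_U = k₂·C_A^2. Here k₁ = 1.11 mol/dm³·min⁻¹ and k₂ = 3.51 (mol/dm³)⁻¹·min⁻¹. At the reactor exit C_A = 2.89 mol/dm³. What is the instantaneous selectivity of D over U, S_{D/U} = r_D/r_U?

S_{D/U} = r_D/r_U = (k₁)/(k₂·C_A^2) = (k₁/k₂)·C_A^-2.
= (1.11) / (3.51×2.890^2) = 1.110/29.32 = 0.0379.

0.0379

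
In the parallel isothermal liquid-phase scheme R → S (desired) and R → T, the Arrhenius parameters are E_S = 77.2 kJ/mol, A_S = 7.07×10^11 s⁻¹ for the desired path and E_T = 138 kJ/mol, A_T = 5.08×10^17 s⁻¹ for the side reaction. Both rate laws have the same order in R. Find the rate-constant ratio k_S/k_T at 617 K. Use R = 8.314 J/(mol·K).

With equal orders, S_{S/T} = k_S/k_T = (A_S/A_T)·exp[(E_T−E_S)/(RT)].
(E_T−E_S)/(RT) = (138−77.2)×10³/(8.314×617) = 60800/5130 = 11.85.
k_S/k_T = (7.07×10^11/5.08×10^17)·exp(11.85) = 1.392×10^-6 × 1.404×10^5 = 0.195.

0.195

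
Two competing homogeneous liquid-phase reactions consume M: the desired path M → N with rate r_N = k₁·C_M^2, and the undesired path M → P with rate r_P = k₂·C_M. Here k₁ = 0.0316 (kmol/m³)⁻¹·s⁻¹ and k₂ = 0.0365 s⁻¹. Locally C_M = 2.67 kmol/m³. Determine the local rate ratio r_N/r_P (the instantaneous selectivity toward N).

2.31

S_{N/P} = r_N/r_P = (k₁·C_M^2)/(k₂·C_M) = (k₁/k₂)·C_M.
= (0.0316×2.670^2) / (0.0365×2.670) = 0.2253/0.09745 = 2.31.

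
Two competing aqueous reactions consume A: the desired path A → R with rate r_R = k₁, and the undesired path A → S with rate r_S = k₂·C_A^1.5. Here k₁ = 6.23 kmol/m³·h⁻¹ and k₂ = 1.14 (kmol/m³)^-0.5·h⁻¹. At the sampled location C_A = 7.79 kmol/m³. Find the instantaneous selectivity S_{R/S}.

S_{R/S} = r_R/r_S = (k₁)/(k₂·C_A^1.5) = (k₁/k₂)·C_A^-1.5.
= (6.23) / (1.14×7.790^1.5) = 6.230/24.79 = 0.251.
The undesired path is higher order in A, so low C_A (CSTR or dilute feed) favours R.

0.251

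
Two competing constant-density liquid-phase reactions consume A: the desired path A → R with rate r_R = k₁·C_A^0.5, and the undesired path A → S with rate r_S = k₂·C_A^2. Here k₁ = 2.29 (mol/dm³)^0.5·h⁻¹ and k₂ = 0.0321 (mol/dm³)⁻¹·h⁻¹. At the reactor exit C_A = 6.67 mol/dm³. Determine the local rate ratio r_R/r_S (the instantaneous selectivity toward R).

4.14

S_{R/S} = r_R/r_S = (k₁·C_A^0.5)/(k₂·C_A^2) = (k₁/k₂)·C_A^-1.5.
= (2.29×6.670^0.5) / (0.0321×6.670^2) = 5.914/1.428 = 4.14.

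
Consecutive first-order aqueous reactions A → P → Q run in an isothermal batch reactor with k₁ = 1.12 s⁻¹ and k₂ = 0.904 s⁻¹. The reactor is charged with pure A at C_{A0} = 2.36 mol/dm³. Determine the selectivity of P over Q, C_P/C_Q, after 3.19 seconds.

0.174

The intermediate concentration in a first-order A→B→C sequence is C_P = k₁C_{A0}(e^(−k₁t) − e^(−k₂t))/(k₂−k₁).
e^(−k₁t) = e^(−1.12×3.19) = e^(−3.573) = 0.02808; e^(−k₂t) = e^(−2.884) = 0.05592.
C_P = 1.12×2.36/(0.904−1.12) × (0.02808−0.05592) = (-12.24)×(-0.02785) = 0.3408 mol/dm³.
C_A = C_{A0}e^(−k₁t) = 0.06626 mol/dm³, so C_Q = C_{A0}−C_A−C_P = 1.953 mol/dm³; C_P/C_Q = 0.174.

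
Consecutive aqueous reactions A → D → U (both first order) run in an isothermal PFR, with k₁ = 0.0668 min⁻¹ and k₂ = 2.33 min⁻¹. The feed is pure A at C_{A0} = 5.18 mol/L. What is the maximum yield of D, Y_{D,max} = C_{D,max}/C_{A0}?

0.0258

Evaluating C_D at τ_opt = ln(k₂/k₁)/(k₂−k₁) gives C_{D,max}/C_{A0} = (k₁/k₂)^[k₂/(k₂−k₁)].
= (0.0668/2.33)^(2.33/(2.33−0.0668)) = (0.02867)^(1.030) = 0.02582.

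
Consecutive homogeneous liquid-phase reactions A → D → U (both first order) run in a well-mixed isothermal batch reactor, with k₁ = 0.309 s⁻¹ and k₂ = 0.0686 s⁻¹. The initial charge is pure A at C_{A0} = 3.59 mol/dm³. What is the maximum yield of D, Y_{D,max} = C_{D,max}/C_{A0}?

At the optimum, C_{D,max}/C_{A0} = (k₁/k₂)^[k₂/(k₂−k₁)].
= (0.309/0.0686)^(0.0686/(0.0686−0.309)) = (4.504)^(-0.2854) = 0.6508.

0.651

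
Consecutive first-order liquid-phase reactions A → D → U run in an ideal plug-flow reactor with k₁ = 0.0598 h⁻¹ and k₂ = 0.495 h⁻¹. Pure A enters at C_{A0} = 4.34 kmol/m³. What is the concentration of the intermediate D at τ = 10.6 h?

The intermediate concentration in a first-order A→B→C sequence is C_D = k₁C_{A0}(e^(−k₁τ) − e^(−k₂τ))/(k₂−k₁).
e^(−k₁τ) = e^(−0.0598×10.6) = e^(−0.6339) = 0.5305; e^(−k₂τ) = e^(−5.247) = 0.005263.
C_D = 0.0598×4.34/(0.495−0.0598) × (0.5305−0.005263) = 0.5964×0.5253 = 0.3132 kmol/m³.

0.313 kmol/m³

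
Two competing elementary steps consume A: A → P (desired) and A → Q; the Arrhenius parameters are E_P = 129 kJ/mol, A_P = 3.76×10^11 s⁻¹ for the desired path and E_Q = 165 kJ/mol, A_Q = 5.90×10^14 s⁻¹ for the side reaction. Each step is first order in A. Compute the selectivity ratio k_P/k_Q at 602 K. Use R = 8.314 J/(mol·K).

k_P/k_Q = (A_P/A_Q)·exp[−(E_P−E_Q)/(RT)] = (A_P/A_Q)·exp[(E_Q−E_P)/(RT)].
(E_Q−E_P)/(RT) = (165−129)×10³/(8.314×602) = 36000/5005 = 7.193.
k_P/k_Q = (3.76×10^11/5.90×10^14)·exp(7.193) = 6.373×10^-4 × 1330 = 0.847.

0.847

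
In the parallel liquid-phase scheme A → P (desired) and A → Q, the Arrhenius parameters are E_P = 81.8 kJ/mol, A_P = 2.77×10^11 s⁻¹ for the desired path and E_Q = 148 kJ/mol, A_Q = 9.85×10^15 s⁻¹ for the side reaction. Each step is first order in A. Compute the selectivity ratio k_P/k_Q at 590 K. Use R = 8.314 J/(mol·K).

Since both paths have the same order in A, the concentration cancels and S_{P/Q} = k_P/k_Q = (A_P/A_Q)·exp[(E_Q−E_P)/(RT)].
(E_Q−E_P)/(RT) = (148−81.8)×10³/(8.314×590) = 66200/4905 = 13.50.
k_P/k_Q = (2.77×10^11/9.85×10^15)·exp(13.50) = 2.812×10^-5 × 7.263×10^5 = 20.4.
Since E_P < E_Q, lowering the temperature improves selectivity toward P.

20.4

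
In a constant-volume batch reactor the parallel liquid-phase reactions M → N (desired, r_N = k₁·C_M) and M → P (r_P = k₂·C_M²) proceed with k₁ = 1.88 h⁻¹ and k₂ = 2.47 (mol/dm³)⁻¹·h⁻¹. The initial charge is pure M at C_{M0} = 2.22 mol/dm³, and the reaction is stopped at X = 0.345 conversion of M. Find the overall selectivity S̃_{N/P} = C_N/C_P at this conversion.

C_M = C_{M0}(1−X) = 1.454 mol/dm³.
Along a PFR/batch, dC_N/dC_M = −r_N/(r_N+r_P) = −k₁/(k₁+k₂·C_M).
Integrating from C_{M0} to C_M: C_N = (1.88/2.47)·ln[(1.88+2.47·2.22)/(1.88+2.47·1.45)] = 0.7611·ln(7.363/5.472) = 0.2260 mol/dm³.
C_P = (C_{M0}−C_M)−C_N = 0.5399 mol/dm³; S̃_{N/P} = 0.2260/0.5399 = 0.419.

0.419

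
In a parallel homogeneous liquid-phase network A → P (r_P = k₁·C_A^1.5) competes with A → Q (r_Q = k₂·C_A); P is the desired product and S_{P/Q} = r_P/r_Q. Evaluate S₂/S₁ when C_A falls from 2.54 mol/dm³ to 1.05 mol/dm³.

0.643

S_{P/Q} = (k₁/k₂)·C_A^0.5, so S₂/S₁ = (C_{A,2}/C_{A,1})^0.5.
= (1.05/2.54)^0.5 = (0.4134)^0.5 = 0.643.
Selectivity toward P falls as C_A falls — high-concentration operation is favoured.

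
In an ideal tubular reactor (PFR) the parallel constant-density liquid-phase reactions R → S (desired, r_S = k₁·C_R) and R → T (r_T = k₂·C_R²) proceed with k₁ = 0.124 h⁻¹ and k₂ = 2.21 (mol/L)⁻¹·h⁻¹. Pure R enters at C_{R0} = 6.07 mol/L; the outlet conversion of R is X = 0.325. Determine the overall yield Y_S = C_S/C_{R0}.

0.00359

C_R = C_{R0}(1−X) = 4.097 mol/L.
Along a PFR/batch, dC_S/dC_R = −r_S/(r_S+r_T) = −k₁/(k₁+k₂·C_R).
Integrating from C_{R0} to C_R: C_S = (0.124/2.21)·ln[(0.124+2.21·6.07)/(0.124+2.21·4.10)] = 0.05611·ln(13.54/9.179) = 0.02181 mol/L.
Y_S = C_S/C_{R0} = 0.02181/6.07 = 0.00359.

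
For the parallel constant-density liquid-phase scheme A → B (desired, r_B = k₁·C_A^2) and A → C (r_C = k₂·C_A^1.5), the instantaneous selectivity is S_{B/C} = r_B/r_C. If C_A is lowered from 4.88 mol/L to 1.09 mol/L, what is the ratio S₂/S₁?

0.473

S_{B/C} = (k₁/k₂)·C_A^0.5, so S₂/S₁ = (C_{A,2}/C_{A,1})^0.5.
= (1.09/4.88)^0.5 = (0.2234)^0.5 = 0.473.
Selectivity toward B falls as C_A falls — high-concentration operation is favoured.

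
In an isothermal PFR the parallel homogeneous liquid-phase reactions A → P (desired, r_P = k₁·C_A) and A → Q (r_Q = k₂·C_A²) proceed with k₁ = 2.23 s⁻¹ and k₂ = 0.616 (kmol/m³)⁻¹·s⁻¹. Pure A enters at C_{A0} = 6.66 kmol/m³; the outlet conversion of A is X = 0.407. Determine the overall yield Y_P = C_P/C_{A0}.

C_A = C_{A0}(1−X) = 3.949 kmol/m³.
Along a PFR/batch, dC_P/dC_A = −r_P/(r_P+r_Q) = −k₁/(k₁+k₂·C_A).
Integrating from C_{A0} to C_A: C_P = (2.23/0.616)·ln[(2.23+0.616·6.66)/(2.23+0.616·3.95)] = 3.620·ln(6.333/4.663) = 1.108 kmol/m³.
Y_P = C_P/C_{A0} = 1.108/6.66 = 0.166.

0.166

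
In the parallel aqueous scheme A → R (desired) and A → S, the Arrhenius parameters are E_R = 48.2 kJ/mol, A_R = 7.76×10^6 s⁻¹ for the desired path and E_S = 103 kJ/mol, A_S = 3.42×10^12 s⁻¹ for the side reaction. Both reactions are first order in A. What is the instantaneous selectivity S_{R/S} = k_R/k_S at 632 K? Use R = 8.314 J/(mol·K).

Since both paths have the same order in A, the concentration cancels and S_{R/S} = k_R/k_S = (A_R/A_S)·exp[(E_S−E_R)/(RT)].
(E_S−E_R)/(RT) = (103−48.2)×10³/(8.314×632) = 54800/5254 = 10.43.
k_R/k_S = (7.76×10^6/3.42×10^12)·exp(10.43) = 2.269×10^-6 × 33835 = 0.0768.

0.0768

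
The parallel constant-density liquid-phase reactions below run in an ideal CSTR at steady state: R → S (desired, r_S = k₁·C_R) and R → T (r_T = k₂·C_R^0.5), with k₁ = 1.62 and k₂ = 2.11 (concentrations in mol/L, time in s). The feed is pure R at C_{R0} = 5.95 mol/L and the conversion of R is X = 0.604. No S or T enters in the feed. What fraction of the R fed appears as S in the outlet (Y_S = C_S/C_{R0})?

0.327

Exit C_R = C_{R0}(1−X) = 5.95×0.396 = 2.356 mol/L.
Rates in a CSTR are evaluated at the outlet concentration: r_S = 1.62×2.356 = 3.817, r_T = 2.11×2.356^0.5 = 3.239.
Fraction of consumed R going to S: r_S/(r_S+r_T) = 0.5410.
C_S = 0.5410·C_{R0}·X = 0.5410×5.95×0.604 = 1.94 mol/L; Y_S = C_S/C_{R0} = 0.327.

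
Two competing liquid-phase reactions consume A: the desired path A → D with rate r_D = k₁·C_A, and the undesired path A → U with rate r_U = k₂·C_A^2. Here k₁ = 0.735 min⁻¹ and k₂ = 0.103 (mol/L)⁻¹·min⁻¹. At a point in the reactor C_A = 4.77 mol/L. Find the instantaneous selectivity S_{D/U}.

S_{D/U} = r_D/r_U = (k₁·C_A)/(k₂·C_A^2) = (k₁/k₂)·C_A⁻¹.
= (0.735×4.770) / (0.103×4.770^2) = 3.506/2.344 = 1.50.
The undesired path is higher order in A, so low C_A (CSTR or dilute feed) favours D.

1.50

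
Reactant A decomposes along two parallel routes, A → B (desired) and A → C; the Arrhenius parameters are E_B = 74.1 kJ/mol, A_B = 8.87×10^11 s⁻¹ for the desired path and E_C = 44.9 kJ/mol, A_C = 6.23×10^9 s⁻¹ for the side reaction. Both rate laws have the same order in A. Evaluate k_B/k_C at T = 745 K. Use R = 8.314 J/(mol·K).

1.28

With equal orders, S_{B/C} = k_B/k_C = (A_B/A_C)·exp[(E_C−E_B)/(RT)].
(E_C−E_B)/(RT) = (44.9−74.1)×10³/(8.314×745) = -29200/6194 = -4.714.
k_B/k_C = (8.87×10^11/6.23×10^9)·exp(-4.714) = 142.4 × 0.008966 = 1.28.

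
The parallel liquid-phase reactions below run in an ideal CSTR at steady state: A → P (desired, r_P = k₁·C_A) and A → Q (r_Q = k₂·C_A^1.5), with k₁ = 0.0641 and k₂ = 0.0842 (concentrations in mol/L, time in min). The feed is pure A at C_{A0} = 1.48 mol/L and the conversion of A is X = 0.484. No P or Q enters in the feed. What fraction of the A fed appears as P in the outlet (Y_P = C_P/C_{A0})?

0.225

Exit C_A = C_{A0}(1−X) = 1.48×0.516 = 0.7637 mol/L.
In a CSTR the entire volume is at exit conditions, so r_P = 0.0641×0.7637 = 0.04895 and r_Q = 0.0842×0.7637^1.5 = 0.05619.
Fraction of consumed A going to P: r_P/(r_P+r_Q) = 0.4656.
C_P = 0.4656·C_{A0}·X = 0.4656×1.48×0.484 = 0.333 mol/L; Y_P = C_P/C_{A0} = 0.225.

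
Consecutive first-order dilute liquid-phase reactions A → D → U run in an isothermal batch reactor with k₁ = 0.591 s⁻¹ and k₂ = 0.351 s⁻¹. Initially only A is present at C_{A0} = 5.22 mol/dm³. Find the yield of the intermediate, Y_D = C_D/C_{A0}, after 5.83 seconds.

Solving the coupled first-order balances gives C_D(t) = [k₁/(k₂−k₁)]·C_{A0}·(e^(−k₁t) − e^(−k₂t)).
e^(−k₁t) = e^(−0.591×5.83) = e^(−3.446) = 0.03189; e^(−k₂t) = e^(−2.046) = 0.1292.
C_D = 0.591×5.22/(0.351−0.591) × (0.03189−0.1292) = (-12.85)×(-0.09732) = 1.251 mol/dm³.
Y_D = C_D/C_{A0} = 1.251/5.22 = 0.240.

0.240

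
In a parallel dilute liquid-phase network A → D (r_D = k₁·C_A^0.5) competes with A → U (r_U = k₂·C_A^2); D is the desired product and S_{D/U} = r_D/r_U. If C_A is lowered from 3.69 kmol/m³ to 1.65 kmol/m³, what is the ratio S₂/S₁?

3.34

S_{D/U} = (k₁/k₂)·C_A^-1.5, so S₂/S₁ = (C_{A,2}/C_{A,1})^-1.5.
= (1.65/3.69)^(-1.5) = (0.4472)^(-1.5) = 3.34.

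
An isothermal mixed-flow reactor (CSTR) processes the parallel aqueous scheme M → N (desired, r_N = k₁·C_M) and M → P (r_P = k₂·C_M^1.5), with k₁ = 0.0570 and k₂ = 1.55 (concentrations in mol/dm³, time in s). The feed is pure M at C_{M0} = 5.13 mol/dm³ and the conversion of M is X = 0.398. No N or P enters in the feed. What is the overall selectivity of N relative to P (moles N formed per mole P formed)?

Exit C_M = C_{M0}(1−X) = 5.13×0.602 = 3.088 mol/dm³.
A CSTR operates uniformly at the exit composition, giving r_N = 0.1760 and r_P = 8.412 (each k·C_M^n at C_M = 3.088).
Overall selectivity = C_N/C_P = r_Nτ/(r_Pτ) = r_N/r_P = 0.0209.

0.0209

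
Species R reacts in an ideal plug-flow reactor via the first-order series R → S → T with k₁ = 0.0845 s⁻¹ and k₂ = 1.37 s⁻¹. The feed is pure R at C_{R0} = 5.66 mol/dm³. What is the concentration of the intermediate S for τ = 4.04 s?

The intermediate concentration in a first-order A→B→C sequence is C_S = k₁C_{R0}(e^(−k₁τ) − e^(−k₂τ))/(k₂−k₁).
e^(−k₁τ) = e^(−0.0845×4.04) = e^(−0.3414) = 0.7108; e^(−k₂τ) = e^(−5.535) = 0.003947.
C_S = 0.0845×5.66/(1.37−0.0845) × (0.7108−0.003947) = 0.3720×0.7068 = 0.2630 mol/dm³.

0.263 mol/dm³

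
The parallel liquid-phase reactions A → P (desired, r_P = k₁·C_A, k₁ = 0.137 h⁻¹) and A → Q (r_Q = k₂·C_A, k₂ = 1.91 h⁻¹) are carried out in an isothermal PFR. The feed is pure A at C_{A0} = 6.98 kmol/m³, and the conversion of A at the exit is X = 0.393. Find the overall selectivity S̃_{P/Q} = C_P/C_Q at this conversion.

0.0717

C_A = C_{A0}(1−X) = 4.237 kmol/m³.
Both paths are first order in A, so the instantaneous fraction to P is constant: dC_P/d(−C_A) = k₁/(k₁+k₂) = 0.06693.
C_P = 0.06693·(C_{A0}−C_A) = 0.06693×2.743 = 0.184 kmol/m³.
C_Q = (C_{A0}−C_A)−C_P = 2.560 kmol/m³; S̃_{P/Q} = 0.1836/2.560 = 0.0717.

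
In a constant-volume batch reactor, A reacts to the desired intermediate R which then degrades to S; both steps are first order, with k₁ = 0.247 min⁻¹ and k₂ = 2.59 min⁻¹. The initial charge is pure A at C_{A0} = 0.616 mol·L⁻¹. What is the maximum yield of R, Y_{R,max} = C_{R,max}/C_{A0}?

For a first-order series the maximum intermediate yield is C_{R,max}/C_{A0} = (k₁/k₂)^[k₂/(k₂−k₁)].
= (0.247/2.59)^(2.59/(2.59−0.247)) = (0.09537)^(1.105) = 0.07444.

0.0744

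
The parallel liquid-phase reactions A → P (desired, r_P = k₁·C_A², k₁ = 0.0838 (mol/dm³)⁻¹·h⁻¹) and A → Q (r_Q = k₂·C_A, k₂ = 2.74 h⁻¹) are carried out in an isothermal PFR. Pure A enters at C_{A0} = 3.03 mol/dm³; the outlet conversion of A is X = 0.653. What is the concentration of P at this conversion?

C_A = C_{A0}(1−X) = 1.051 mol/dm³.
Along a PFR/batch, dC_Q/dC_A = −r_Q/(r_P+r_Q) = −k₂/(k₂+k₁·C_A).
Integrating from C_{A0} to C_A: C_Q = (2.74/0.0838)·ln[(2.74+0.0838·3.03)/(2.74+0.0838·1.05)] = 32.70·ln(2.994/2.828) = 1.863 mol/dm³.
Then C_P = (C_{A0}−C_A) − C_Q = 1.979 − 1.863 = 0.1157 mol/dm³.

0.116 mol/dm³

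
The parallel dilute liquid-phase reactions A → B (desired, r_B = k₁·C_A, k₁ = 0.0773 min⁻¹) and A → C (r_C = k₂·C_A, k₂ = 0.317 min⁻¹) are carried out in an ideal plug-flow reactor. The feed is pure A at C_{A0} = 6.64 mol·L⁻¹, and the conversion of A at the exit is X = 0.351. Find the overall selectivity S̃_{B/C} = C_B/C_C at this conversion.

0.244

C_A = C_{A0}(1−X) = 4.309 mol·L⁻¹.
Both paths are first order in A, so the instantaneous fraction to B is constant: dC_B/d(−C_A) = k₁/(k₁+k₂) = 0.1960.
C_B = 0.1960·(C_{A0}−C_A) = 0.1960×2.331 = 0.457 mol·L⁻¹.
C_C = (C_{A0}−C_A)−C_B = 1.874 mol·L⁻¹; S̃_{B/C} = 0.4569/1.874 = 0.244.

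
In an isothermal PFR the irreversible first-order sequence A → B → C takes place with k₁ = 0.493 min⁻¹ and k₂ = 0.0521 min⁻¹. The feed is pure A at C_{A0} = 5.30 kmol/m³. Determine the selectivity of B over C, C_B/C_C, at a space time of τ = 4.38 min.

Solving the coupled first-order balances gives C_B(τ) = [k₁/(k₂−k₁)]·C_{A0}·(e^(−k₁τ) − e^(−k₂τ)).
e^(−k₁τ) = e^(−0.493×4.38) = e^(−2.159) = 0.1154; e^(−k₂τ) = e^(−0.2282) = 0.7960.
C_B = 0.493×5.30/(0.0521−0.493) × (0.1154−0.7960) = (-5.926)×(-0.6806) = 4.033 kmol/m³.
C_A = C_{A0}e^(−k₁τ) = 0.6116 kmol/m³, so C_C = C_{A0}−C_A−C_B = 0.6551 kmol/m³; C_B/C_C = 6.16.

6.16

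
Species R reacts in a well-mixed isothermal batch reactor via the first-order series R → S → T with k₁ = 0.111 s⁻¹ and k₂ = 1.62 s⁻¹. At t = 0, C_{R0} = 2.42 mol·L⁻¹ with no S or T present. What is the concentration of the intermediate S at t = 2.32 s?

0.133 mol·L⁻¹

For first-order series with pure R initially, C_S(t) = k₁C_{R0}/(k₂−k₁)·(e^(−k₁t) − e^(−k₂t)).
e^(−k₁t) = e^(−0.111×2.32) = e^(−0.2575) = 0.7730; e^(−k₂t) = e^(−3.758) = 0.02332.
C_S = 0.111×2.42/(1.62−0.111) × (0.7730−0.02332) = 0.1780×0.7496 = 0.1334 mol·L⁻¹.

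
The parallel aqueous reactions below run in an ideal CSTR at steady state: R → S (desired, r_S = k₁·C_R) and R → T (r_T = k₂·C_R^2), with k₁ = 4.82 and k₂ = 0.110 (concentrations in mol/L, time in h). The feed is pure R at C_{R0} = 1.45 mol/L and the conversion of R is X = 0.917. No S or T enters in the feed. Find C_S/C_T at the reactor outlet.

Exit C_R = C_{R0}(1−X) = 1.45×0.0830 = 0.1203 mol/L.
A CSTR operates uniformly at the exit composition, giving r_S = 0.5801 and r_T = 0.001593 (each k·C_R^n at C_R = 0.1203).
Overall selectivity = C_S/C_T = r_Sτ/(r_Tτ) = r_S/r_T = 364.

364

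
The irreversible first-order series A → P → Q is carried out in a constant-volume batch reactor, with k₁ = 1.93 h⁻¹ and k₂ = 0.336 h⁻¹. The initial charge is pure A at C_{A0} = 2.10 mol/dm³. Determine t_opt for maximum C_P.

The intermediate peaks when r₁ = r₂, i.e. k₁e^(−k₁t) = k₂e^(−k₂t), giving t_opt = ln(k₂/k₁)/(k₂−k₁).
= ln(0.336/1.93)/(0.336−1.93) = ln(0.1741)/-1.594 = -1.748/-1.594 = 1.10 h.

1.10 h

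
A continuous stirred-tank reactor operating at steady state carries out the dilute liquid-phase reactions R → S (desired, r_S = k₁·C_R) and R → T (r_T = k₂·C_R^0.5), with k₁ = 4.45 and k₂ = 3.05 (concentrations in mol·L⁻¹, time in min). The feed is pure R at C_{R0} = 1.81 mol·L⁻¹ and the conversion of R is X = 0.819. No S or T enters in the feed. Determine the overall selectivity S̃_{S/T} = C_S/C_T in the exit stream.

Exit C_R = C_{R0}(1−X) = 1.81×0.181 = 0.3276 mol·L⁻¹.
In a CSTR the entire volume is at exit conditions, so r_S = 4.45×0.3276 = 1.458 and r_T = 3.05×0.3276^0.5 = 1.746.
Overall selectivity = C_S/C_T = r_Sτ/(r_Tτ) = r_S/r_T = 0.835.

0.835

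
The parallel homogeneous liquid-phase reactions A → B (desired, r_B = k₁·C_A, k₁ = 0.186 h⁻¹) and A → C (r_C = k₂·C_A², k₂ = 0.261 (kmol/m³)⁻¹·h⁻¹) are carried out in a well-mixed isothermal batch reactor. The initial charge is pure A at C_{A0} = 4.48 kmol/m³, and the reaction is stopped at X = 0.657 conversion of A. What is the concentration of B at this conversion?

C_A = C_{A0}(1−X) = 1.537 kmol/m³.
Along a PFR/batch, dC_B/dC_A = −r_B/(r_B+r_C) = −k₁/(k₁+k₂·C_A).
Integrating from C_{A0} to C_A: C_B = (0.186/0.261)·ln[(0.186+0.261·4.48)/(0.186+0.261·1.54)] = 0.7126·ln(1.355/0.5871) = 0.5962 kmol/m³.

0.596 kmol/m³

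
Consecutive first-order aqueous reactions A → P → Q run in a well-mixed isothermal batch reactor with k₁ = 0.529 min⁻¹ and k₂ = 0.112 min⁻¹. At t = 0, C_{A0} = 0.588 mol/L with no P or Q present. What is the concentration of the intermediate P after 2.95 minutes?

Solving the coupled first-order balances gives C_P(t) = [k₁/(k₂−k₁)]·C_{A0}·(e^(−k₁t) − e^(−k₂t)).
e^(−k₁t) = e^(−0.529×2.95) = e^(−1.561) = 0.2100; e^(−k₂t) = e^(−0.3304) = 0.7186.
C_P = 0.529×0.588/(0.112−0.529) × (0.2100−0.7186) = (-0.7459)×(-0.5086) = 0.3794 mol/L.

0.379 mol/L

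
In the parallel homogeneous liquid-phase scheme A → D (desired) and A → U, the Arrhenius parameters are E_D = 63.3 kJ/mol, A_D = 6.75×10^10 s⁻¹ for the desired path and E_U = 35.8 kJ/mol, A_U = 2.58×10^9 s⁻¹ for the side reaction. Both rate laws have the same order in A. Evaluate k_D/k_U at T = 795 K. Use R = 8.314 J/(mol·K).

0.408

k_D/k_U = (A_D/A_U)·exp[−(E_D−E_U)/(RT)] = (A_D/A_U)·exp[(E_U−E_D)/(RT)].
(E_U−E_D)/(RT) = (35.8−63.3)×10³/(8.314×795) = -27500/6610 = -4.161.
k_D/k_U = (6.75×10^10/2.58×10^9)·exp(-4.161) = 26.16 × 0.01560 = 0.408.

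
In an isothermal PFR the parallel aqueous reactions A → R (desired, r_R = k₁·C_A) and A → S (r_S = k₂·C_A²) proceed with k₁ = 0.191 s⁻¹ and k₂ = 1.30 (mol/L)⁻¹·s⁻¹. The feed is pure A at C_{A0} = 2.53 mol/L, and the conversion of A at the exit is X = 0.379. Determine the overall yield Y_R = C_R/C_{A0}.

0.0258

C_A = C_{A0}(1−X) = 1.571 mol/L.
Along a PFR/batch, dC_R/dC_A = −r_R/(r_R+r_S) = −k₁/(k₁+k₂·C_A).
Integrating from C_{A0} to C_A: C_R = (0.191/1.30)·ln[(0.191+1.30·2.53)/(0.191+1.30·1.57)] = 0.1469·ln(3.480/2.233) = 0.06516 mol/L.
Y_R = C_R/C_{A0} = 0.06516/2.53 = 0.0258.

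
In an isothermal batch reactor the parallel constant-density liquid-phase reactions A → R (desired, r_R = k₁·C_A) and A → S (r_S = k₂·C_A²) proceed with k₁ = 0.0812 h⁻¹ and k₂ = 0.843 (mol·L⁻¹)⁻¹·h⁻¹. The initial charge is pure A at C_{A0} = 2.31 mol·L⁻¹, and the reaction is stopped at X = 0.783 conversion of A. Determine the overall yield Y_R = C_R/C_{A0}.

0.0581

C_A = C_{A0}(1−X) = 0.5013 mol·L⁻¹.
Along a PFR/batch, dC_R/dC_A = −r_R/(r_R+r_S) = −k₁/(k₁+k₂·C_A).
Integrating from C_{A0} to C_A: C_R = (0.0812/0.843)·ln[(0.0812+0.843·2.31)/(0.0812+0.843·0.501)] = 0.09632·ln(2.029/0.5038) = 0.1342 mol·L⁻¹.
Y_R = C_R/C_{A0} = 0.1342/2.31 = 0.0581.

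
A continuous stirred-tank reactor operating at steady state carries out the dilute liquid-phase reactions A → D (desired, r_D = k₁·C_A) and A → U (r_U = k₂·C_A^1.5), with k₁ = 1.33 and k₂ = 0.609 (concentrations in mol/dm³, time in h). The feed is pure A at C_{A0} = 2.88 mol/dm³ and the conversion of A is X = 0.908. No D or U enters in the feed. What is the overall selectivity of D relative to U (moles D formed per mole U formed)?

4.24

Exit C_A = C_{A0}(1−X) = 2.88×0.0920 = 0.2650 mol/dm³.
Rates in a CSTR are evaluated at the outlet concentration: r_D = 1.33×0.2650 = 0.3524, r_U = 0.609×0.2650^1.5 = 0.08306.
Overall selectivity = C_D/C_U = r_Dτ/(r_Uτ) = r_D/r_U = 4.24.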